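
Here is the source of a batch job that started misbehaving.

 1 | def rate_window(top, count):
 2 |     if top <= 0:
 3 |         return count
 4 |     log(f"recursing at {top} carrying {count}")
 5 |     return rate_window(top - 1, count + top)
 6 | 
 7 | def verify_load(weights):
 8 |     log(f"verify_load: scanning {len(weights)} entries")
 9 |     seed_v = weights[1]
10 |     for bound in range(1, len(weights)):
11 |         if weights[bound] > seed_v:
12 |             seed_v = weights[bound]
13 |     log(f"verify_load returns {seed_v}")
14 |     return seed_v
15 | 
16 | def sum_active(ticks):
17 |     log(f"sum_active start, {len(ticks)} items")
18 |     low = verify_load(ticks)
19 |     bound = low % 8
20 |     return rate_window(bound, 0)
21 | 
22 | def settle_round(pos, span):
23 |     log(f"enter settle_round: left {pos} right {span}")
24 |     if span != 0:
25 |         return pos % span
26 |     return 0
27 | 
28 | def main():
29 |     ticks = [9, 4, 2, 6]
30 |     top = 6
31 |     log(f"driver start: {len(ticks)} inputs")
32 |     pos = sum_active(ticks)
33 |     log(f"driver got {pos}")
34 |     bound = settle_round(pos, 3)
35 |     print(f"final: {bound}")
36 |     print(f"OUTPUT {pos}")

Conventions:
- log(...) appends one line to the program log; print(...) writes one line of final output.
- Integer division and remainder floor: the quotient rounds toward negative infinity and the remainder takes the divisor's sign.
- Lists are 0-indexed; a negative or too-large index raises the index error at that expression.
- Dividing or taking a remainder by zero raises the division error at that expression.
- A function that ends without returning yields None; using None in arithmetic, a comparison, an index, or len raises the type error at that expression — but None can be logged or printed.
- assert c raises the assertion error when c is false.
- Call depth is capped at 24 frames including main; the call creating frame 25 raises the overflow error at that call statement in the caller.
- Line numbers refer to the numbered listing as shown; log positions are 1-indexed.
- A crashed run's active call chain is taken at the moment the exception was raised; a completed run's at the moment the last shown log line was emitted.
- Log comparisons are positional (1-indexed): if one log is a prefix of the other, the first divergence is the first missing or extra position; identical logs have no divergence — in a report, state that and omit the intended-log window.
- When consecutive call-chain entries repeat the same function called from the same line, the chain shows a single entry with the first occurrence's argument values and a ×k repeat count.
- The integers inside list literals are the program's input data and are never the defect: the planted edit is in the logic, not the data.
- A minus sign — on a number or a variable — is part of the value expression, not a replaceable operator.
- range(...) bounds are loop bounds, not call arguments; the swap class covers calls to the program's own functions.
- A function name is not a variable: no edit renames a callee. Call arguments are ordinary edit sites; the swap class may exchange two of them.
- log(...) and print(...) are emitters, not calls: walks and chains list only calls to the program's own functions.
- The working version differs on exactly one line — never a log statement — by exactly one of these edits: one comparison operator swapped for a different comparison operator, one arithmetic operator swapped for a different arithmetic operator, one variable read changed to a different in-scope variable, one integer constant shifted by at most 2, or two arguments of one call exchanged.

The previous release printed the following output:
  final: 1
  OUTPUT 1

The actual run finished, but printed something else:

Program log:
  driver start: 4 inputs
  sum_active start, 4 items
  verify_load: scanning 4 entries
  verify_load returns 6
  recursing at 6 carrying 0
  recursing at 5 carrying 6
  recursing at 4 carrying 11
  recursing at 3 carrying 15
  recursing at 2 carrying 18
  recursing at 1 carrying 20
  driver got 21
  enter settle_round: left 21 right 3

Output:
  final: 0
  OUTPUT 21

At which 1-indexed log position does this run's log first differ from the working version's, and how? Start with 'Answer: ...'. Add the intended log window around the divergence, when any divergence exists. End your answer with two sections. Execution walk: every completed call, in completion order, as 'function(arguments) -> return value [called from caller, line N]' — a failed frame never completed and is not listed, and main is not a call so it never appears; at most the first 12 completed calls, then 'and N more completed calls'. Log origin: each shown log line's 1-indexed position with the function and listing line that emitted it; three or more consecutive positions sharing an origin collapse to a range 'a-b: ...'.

Answer: position 4 — shown 'verify_load returns 6', intended 'verify_load returns 9'.
Intended log window:
  2: sum_active start, 4 items
  3: verify_load: scanning 4 entries
  4: verify_load returns 9
  5: recursing at 1 carrying 0
Execution walk:
  verify_load([9, 4, 2, 6]) -> 6  [called from sum_active, line 18]
  rate_window(0, 21) -> 21  [called from rate_window, line 5]
  rate_window(1, 20) -> 21  [called from rate_window, line 5]
  rate_window(2, 18) -> 21  [called from rate_window, line 5]
  rate_window(3, 15) -> 21  [called from rate_window, line 5]
  rate_window(4, 11) -> 21  [called from rate_window, line 5]
  rate_window(5, 6) -> 21  [called from rate_window, line 5]
  rate_window(6, 0) -> 21  [called from sum_active, line 20]
  sum_active([9, 4, 2, 6]) -> 21  [called from main, line 32]
  settle_round(21, 3) -> 0  [called from main, line 34]
Log origin:
  1 — main, line 31
  2 — sum_active, line 17
  3 — verify_load, line 8
  4 — verify_load, line 13
  5-10 — rate_window, line 4
  11 — main, line 33
  12 — settle_round, line 23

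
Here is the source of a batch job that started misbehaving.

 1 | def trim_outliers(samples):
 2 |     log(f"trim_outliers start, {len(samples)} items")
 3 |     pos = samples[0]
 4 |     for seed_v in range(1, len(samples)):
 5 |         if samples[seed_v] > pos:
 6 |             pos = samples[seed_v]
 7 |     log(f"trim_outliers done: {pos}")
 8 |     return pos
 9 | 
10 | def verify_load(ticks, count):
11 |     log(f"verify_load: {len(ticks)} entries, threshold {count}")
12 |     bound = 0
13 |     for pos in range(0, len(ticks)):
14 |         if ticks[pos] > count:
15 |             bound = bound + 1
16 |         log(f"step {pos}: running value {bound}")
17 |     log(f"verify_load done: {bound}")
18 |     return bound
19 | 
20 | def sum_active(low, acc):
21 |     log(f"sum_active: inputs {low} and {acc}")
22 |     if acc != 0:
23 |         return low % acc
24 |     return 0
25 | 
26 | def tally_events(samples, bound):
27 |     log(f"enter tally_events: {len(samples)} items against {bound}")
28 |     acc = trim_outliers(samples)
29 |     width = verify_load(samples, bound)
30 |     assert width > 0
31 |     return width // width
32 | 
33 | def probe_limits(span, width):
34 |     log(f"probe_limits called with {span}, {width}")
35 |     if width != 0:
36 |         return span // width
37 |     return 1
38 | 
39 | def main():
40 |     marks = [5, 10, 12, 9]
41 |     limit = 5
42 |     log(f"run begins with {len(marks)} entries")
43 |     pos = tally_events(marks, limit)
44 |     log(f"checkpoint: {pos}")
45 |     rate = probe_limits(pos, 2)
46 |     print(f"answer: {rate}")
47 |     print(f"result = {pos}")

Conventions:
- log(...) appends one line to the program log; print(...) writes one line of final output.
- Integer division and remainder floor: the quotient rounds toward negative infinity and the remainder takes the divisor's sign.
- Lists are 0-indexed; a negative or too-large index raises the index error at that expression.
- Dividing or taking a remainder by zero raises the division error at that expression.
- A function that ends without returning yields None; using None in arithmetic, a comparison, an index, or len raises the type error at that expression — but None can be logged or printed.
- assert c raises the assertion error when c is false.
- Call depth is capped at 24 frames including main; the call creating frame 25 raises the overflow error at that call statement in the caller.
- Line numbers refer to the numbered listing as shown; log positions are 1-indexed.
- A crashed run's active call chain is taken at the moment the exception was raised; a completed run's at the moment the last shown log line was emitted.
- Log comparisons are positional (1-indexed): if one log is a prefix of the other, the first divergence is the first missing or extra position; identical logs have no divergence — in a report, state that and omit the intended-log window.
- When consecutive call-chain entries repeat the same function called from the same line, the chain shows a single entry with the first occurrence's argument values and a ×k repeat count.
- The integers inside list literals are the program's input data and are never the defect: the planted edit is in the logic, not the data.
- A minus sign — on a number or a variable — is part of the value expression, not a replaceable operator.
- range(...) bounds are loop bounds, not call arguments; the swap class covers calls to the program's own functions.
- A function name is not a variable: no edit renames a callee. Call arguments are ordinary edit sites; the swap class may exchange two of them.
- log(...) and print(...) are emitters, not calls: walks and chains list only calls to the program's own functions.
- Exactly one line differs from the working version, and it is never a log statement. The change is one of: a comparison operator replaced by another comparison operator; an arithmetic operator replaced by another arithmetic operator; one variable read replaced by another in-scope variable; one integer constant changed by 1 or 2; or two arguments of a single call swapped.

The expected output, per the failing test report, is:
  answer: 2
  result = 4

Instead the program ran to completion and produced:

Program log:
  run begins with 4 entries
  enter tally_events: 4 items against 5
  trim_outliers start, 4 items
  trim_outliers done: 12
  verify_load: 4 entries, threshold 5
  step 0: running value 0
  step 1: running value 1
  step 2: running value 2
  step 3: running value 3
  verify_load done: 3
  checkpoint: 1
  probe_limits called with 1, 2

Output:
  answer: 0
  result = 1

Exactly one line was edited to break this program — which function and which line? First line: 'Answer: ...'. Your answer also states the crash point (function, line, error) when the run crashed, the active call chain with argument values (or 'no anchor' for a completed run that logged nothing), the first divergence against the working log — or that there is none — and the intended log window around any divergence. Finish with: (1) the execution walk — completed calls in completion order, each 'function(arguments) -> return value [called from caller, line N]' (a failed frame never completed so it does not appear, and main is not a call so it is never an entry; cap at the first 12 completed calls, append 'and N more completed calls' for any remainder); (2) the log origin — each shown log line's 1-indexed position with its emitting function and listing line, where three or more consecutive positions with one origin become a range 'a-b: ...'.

Answer: the defect is in tally_events at line 31.
Core observation: The earliest visible damage is log position 11 — 'checkpoint: 1' rather than the intended 'checkpoint: 4'.
Call chain: main -> probe_limits(1, 2) (called at line 45).
First divergence: at position 11 the run shows 'checkpoint: 1' where the working version logs 'checkpoint: 4'.
Intended log window:
  9: step 3: running value 3
  10: verify_load done: 3
  11: checkpoint: 4
  12: probe_limits called with 4, 2
Execution walk:
  trim_outliers([5, 10, 12, 9]) -> 12  [called from tally_events, line 28]
  verify_load([5, 10, 12, 9], 5) -> 3  [called from tally_events, line 29]
  tally_events([5, 10, 12, 9], 5) -> 1  [called from main, line 43]
  probe_limits(1, 2) -> 0  [called from main, line 45]
Log origin:
  1: emitted by main (line 42)
  2: emitted by tally_events (line 27)
  3: emitted by trim_outliers (line 2)
  4: emitted by trim_outliers (line 7)
  5: emitted by verify_load (line 11)
  6-9: emitted by verify_load (line 16)
  10: emitted by verify_load (line 17)
  11: emitted by main (line 44)
  12: emitted by probe_limits (line 34)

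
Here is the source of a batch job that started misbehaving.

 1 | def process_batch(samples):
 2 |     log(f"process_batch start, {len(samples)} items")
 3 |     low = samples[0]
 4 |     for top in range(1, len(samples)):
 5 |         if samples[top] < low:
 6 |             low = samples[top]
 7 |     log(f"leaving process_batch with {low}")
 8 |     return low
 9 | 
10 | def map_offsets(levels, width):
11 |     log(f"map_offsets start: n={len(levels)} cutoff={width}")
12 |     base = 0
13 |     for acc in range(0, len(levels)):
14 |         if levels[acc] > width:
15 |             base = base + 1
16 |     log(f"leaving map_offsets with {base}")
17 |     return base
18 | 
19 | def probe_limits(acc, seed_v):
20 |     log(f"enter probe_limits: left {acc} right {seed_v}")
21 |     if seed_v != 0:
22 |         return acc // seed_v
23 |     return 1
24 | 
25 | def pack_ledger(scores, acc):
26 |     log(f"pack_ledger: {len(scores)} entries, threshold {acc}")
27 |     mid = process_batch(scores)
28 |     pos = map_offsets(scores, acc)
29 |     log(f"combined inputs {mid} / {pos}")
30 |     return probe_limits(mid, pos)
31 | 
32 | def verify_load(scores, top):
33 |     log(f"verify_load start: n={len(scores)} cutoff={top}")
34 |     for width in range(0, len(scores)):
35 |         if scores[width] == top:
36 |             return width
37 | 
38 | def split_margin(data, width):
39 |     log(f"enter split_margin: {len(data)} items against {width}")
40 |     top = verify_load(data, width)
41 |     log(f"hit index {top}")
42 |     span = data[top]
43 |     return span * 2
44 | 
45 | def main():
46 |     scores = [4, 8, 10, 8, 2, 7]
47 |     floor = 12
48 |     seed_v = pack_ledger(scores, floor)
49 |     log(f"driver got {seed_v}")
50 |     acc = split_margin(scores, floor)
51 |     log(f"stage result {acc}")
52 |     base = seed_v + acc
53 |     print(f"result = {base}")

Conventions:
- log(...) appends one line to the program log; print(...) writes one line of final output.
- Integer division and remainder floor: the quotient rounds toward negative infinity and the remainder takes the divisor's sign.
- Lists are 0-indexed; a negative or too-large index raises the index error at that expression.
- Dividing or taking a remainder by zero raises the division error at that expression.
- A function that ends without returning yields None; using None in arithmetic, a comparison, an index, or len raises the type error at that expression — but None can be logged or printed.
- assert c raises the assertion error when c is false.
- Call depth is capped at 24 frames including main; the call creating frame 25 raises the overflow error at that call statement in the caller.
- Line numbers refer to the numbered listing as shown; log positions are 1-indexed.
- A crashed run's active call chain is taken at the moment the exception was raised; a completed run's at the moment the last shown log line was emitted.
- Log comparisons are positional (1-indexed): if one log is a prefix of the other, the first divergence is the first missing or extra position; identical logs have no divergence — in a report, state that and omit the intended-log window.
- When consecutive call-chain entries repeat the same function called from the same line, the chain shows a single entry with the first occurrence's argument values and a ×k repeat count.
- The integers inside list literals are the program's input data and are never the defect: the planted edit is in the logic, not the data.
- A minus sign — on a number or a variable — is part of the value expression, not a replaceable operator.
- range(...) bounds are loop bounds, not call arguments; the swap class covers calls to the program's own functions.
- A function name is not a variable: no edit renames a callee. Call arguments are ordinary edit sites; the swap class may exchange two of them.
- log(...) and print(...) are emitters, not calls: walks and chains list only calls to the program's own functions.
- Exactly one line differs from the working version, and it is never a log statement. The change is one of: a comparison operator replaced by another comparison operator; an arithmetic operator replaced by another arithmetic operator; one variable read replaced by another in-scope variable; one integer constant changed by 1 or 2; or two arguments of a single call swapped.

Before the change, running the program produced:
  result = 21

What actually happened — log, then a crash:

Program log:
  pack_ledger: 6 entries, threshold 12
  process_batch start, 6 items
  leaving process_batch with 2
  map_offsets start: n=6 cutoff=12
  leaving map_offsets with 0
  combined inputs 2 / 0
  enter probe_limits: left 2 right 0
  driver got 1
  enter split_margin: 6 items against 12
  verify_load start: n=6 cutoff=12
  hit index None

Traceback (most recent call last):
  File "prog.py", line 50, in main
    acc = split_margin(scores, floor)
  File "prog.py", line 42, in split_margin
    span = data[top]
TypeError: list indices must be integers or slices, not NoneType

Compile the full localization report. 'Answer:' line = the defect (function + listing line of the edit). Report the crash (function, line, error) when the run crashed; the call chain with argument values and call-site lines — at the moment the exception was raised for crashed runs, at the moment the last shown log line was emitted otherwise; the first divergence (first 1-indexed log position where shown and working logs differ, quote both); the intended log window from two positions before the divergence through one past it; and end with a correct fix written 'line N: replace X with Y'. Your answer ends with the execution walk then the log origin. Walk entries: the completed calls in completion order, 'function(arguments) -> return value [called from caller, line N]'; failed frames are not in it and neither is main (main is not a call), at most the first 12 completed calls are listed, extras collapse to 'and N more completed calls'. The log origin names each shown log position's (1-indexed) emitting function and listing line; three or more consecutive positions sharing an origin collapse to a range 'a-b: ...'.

Answer: the defect is in main at line 47.
The tell: At log position 1 the runs split — shown 'pack_ledger: 6 entries, threshold 12', but the working version logs 'pack_ledger: 6 entries, threshold 10'.
Crash: split_margin, line 42, TypeError.
Call chain: main -> split_margin([4, 8, 10, 8, 2, 7], 12) (called at line 50).
First divergence: position 1 — the shown line 'pack_ledger: 6 entries, threshold 12' should read 'pack_ledger: 6 entries, threshold 10'.
Intended log window:
  1: pack_ledger: 6 entries, threshold 10
  2: process_batch start, 6 items
Execution walk:
  process_batch([4, 8, 10, 8, 2, 7]) -> 2  [called from pack_ledger, line 27]
  map_offsets([4, 8, 10, 8, 2, 7], 12) -> 0  [called from pack_ledger, line 28]
  probe_limits(2, 0) -> 1  [called from pack_ledger, line 30]
  pack_ledger([4, 8, 10, 8, 2, 7], 12) -> 1  [called from main, line 48]
  verify_load([4, 8, 10, 8, 2, 7], 12) -> None  [called from split_margin, line 40]
Log origins:
  1: from pack_ledger, line 26
  2: from process_batch, line 2
  3: from process_batch, line 7
  4: from map_offsets, line 11
  5: from map_offsets, line 16
  6: from pack_ledger, line 29
  7: from probe_limits, line 20
  8: from main, line 49
  9: from split_margin, line 39
  10: from verify_load, line 33
  11: from split_margin, line 41
A correct fix: line 47: replace `12` with `10`.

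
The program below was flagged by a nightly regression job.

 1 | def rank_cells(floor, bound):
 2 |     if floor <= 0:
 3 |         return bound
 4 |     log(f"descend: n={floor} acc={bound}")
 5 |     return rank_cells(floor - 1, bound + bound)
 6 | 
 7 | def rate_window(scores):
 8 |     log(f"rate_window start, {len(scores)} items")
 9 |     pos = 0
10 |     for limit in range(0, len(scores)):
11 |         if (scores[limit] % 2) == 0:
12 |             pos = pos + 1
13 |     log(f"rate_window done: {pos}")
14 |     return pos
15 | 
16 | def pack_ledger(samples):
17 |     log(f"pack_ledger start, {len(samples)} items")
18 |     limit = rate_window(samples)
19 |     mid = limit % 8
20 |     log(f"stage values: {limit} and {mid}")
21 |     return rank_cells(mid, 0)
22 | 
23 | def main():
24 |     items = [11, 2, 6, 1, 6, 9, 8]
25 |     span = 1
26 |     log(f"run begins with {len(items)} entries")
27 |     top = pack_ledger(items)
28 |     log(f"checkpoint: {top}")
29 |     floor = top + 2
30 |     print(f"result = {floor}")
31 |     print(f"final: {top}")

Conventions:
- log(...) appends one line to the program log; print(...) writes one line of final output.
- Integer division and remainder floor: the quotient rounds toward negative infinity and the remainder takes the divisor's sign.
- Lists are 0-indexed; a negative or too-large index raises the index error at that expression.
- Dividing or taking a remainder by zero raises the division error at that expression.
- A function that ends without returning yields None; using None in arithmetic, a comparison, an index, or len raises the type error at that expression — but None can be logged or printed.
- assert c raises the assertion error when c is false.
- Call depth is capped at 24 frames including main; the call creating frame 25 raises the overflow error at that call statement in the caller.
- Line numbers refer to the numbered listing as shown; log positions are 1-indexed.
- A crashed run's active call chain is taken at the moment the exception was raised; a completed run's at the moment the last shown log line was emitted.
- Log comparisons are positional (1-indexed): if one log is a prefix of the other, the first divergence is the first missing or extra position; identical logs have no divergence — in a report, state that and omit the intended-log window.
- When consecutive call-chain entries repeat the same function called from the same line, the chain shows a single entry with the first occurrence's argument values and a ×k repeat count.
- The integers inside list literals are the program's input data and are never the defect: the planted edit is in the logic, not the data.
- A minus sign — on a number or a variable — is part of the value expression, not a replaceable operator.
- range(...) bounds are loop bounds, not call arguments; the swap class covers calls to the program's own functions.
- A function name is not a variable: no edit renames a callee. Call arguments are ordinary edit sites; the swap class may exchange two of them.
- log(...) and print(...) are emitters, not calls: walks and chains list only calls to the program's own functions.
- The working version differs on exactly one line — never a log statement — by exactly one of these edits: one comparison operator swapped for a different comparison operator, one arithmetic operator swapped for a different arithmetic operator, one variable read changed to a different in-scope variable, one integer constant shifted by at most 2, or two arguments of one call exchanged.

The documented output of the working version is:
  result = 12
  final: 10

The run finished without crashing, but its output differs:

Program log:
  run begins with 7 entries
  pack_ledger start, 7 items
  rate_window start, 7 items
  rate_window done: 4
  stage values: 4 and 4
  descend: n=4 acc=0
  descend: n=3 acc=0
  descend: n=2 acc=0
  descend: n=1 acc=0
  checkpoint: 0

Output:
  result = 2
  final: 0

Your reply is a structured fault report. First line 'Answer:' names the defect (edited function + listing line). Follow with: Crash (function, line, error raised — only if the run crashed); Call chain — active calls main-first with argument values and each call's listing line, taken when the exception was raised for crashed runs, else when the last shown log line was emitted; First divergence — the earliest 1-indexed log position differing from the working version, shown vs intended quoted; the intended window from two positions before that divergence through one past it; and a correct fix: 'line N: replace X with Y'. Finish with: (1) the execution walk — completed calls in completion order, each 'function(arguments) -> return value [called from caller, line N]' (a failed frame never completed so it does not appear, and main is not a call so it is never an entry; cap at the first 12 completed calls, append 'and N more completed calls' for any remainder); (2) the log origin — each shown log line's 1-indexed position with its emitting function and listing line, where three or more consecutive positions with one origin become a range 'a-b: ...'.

Answer: the defect is in rank_cells at line 5.
Key observation: Log line 7 is where behavior first shows: 'descend: n=3 acc=0' appears instead of 'descend: n=3 acc=4'.
Call chain: main.
First divergence: position 7 — the shown line 'descend: n=3 acc=0' should read 'descend: n=3 acc=4'.
Intended log window:
  5: stage values: 4 and 4
  6: descend: n=4 acc=0
  7: descend: n=3 acc=4
  8: descend: n=2 acc=7
Execution walk:
  rate_window([11, 2, 6, 1, 6, 9, 8]) -> 4  [called from pack_ledger, line 18]
  rank_cells(0, 0) -> 0  [called from rank_cells, line 5]
  rank_cells(1, 0) -> 0  [called from rank_cells, line 5]
  rank_cells(2, 0) -> 0  [called from rank_cells, line 5]
  rank_cells(3, 0) -> 0  [called from rank_cells, line 5]
  rank_cells(4, 0) -> 0  [called from pack_ledger, line 21]
  pack_ledger([11, 2, 6, 1, 6, 9, 8]) -> 0  [called from main, line 27]
Log origin:
  1 — main, line 26
  2 — pack_ledger, line 17
  3 — rate_window, line 8
  4 — rate_window, line 13
  5 — pack_ledger, line 20
  6-9 — rank_cells, line 4
  10 — main, line 28
A correct fix: line 5: replace `bound + bound` with `bound + floor`.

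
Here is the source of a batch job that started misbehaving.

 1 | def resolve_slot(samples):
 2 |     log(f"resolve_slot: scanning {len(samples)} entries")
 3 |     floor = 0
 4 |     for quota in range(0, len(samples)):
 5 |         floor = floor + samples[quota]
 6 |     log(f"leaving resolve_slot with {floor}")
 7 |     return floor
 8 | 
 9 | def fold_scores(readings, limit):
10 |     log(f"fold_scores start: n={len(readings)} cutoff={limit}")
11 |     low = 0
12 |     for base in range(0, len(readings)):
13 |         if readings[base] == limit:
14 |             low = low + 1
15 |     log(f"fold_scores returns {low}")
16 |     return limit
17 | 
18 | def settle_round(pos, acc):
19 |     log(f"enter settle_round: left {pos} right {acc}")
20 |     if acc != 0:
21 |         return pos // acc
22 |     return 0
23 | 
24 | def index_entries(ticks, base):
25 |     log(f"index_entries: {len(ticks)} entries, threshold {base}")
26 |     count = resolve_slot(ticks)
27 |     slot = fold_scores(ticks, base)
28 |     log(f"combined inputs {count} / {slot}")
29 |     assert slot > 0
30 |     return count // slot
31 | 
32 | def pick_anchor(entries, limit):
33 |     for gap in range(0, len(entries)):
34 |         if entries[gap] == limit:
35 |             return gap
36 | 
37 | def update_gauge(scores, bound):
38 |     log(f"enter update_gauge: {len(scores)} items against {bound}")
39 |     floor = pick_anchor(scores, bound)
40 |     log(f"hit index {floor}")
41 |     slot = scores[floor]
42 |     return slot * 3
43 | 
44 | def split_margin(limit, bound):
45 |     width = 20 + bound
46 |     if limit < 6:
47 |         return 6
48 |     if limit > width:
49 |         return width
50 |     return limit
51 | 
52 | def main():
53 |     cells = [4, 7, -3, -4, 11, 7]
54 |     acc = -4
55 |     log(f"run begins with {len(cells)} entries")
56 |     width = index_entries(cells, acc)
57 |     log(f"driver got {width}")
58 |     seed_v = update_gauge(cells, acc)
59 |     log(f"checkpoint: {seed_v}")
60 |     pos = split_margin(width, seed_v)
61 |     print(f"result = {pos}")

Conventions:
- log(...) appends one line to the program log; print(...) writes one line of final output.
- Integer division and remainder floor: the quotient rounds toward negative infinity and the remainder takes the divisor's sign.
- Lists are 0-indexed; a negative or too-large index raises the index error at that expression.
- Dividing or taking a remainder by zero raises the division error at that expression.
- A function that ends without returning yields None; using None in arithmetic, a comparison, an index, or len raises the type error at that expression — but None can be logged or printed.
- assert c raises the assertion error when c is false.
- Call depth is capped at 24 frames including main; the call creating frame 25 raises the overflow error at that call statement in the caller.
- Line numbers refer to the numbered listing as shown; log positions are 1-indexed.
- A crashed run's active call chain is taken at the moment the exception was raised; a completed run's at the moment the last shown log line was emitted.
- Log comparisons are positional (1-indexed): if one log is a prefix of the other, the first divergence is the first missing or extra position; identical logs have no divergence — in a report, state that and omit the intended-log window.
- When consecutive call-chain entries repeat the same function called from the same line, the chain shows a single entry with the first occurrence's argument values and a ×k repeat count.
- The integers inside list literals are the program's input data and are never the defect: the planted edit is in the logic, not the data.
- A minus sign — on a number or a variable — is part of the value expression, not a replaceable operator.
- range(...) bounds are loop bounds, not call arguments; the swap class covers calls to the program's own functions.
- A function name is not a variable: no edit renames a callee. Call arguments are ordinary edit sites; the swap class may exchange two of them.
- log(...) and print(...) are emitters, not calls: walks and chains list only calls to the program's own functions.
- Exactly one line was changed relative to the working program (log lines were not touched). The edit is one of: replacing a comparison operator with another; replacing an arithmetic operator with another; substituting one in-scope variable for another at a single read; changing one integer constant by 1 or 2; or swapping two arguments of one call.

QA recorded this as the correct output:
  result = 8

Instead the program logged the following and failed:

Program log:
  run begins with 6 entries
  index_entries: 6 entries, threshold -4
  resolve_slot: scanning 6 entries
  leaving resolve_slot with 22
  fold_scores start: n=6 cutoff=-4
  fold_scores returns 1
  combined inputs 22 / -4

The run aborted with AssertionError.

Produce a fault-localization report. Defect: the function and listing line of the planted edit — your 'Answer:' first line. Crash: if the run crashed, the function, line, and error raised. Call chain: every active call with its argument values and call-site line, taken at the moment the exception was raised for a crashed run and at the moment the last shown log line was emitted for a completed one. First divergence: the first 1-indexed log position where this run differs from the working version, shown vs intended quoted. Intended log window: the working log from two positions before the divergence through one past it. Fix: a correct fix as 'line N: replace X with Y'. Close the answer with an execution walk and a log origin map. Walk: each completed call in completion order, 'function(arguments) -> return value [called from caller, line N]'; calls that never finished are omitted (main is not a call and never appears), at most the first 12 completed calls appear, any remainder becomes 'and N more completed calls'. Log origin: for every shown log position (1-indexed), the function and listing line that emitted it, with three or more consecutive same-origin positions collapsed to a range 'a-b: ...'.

Answer: the defect is in fold_scores at line 16.
The tell: Everything matches until log position 7, which reads 'combined inputs 22 / -4' in place of 'combined inputs 22 / 1'.
Crash: index_entries, line 29, AssertionError.
Call chain: main -> index_entries([4, 7, -3, -4, 11, 7], -4) (called at line 56).
First divergence: position 7 — the shown line 'combined inputs 22 / -4' should read 'combined inputs 22 / 1'.
Intended log window:
  5: fold_scores start: n=6 cutoff=-4
  6: fold_scores returns 1
  7: combined inputs 22 / 1
  8: driver got 22
Execution walk:
  resolve_slot([4, 7, -3, -4, 11, 7]) -> 22  [called from index_entries, line 26]
  fold_scores([4, 7, -3, -4, 11, 7], -4) -> -4  [called from index_entries, line 27]
Origin of each log line:
  1: emitted by main (line 55)
  2: emitted by index_entries (line 25)
  3: emitted by resolve_slot (line 2)
  4: emitted by resolve_slot (line 6)
  5: emitted by fold_scores (line 10)
  6: emitted by fold_scores (line 15)
  7: emitted by index_entries (line 28)
A correct fix: line 16: replace `limit` with `low`.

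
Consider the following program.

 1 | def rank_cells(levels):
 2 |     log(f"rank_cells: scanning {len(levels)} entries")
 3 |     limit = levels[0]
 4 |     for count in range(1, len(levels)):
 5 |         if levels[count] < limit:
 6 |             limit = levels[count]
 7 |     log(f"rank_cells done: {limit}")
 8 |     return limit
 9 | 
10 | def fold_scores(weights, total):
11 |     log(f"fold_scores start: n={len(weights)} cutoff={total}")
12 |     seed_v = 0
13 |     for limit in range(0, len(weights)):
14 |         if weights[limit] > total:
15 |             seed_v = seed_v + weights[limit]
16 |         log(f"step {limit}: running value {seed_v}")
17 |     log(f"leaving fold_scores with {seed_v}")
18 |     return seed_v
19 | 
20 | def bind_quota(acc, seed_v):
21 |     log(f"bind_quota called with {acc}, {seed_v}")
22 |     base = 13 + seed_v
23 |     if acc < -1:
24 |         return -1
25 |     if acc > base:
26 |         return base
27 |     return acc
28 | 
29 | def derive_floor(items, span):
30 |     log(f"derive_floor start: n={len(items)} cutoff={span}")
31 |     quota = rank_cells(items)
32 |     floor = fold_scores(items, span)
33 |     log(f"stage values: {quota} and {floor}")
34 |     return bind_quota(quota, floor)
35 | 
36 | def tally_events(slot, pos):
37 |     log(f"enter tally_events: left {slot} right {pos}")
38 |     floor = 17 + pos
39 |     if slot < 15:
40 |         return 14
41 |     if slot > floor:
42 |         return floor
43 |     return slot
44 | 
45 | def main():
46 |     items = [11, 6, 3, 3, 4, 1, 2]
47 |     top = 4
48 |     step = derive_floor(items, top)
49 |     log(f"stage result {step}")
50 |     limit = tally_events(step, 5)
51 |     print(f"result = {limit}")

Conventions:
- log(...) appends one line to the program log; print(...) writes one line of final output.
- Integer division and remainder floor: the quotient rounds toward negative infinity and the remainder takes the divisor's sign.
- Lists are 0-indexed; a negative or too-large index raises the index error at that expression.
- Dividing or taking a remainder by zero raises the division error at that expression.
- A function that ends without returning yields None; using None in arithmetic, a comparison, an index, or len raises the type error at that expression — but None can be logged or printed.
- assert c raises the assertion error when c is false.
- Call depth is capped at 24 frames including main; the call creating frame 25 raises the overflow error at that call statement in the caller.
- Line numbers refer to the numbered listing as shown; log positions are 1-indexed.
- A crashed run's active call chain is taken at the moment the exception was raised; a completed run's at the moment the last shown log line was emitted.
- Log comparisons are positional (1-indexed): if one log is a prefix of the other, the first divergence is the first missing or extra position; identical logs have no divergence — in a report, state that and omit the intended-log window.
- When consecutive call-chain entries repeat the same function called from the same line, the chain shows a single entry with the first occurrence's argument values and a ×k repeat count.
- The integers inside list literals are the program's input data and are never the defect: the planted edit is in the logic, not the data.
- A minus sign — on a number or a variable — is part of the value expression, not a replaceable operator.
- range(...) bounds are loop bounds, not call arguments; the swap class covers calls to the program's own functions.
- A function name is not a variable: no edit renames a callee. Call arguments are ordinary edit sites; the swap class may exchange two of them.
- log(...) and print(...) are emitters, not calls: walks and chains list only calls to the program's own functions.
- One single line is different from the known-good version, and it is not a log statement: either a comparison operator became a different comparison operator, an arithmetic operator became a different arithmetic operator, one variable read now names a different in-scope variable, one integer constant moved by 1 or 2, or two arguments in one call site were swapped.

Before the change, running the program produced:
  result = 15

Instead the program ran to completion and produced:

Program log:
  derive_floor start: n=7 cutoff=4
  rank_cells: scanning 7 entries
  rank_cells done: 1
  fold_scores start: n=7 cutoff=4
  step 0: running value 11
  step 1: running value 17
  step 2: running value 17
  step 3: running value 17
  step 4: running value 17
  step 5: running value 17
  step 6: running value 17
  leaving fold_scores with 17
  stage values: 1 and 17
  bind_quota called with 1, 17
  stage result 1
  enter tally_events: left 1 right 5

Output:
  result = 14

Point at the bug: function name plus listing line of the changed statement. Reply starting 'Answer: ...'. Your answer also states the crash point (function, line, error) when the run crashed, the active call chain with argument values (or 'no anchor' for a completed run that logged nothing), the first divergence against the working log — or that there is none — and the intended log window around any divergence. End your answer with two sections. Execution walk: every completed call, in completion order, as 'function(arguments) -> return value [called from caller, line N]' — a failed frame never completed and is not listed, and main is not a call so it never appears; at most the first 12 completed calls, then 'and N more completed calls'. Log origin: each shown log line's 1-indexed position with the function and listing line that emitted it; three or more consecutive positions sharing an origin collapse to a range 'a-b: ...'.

Answer: the defect is in tally_events at line 40.
The tell: Every logged value matches the working version; the printed result is what differs.
Call chain: main -> tally_events(1, 5) (called at line 50).
First divergence: there is none — every log position agrees.
Execution walk:
  rank_cells([11, 6, 3, 3, 4, 1, 2]) -> 1  [called from derive_floor, line 31]
  fold_scores([11, 6, 3, 3, 4, 1, 2], 4) -> 17  [called from derive_floor, line 32]
  bind_quota(1, 17) -> 1  [called from derive_floor, line 34]
  derive_floor([11, 6, 3, 3, 4, 1, 2], 4) -> 1  [called from main, line 48]
  tally_events(1, 5) -> 14  [called from main, line 50]
Log origins:
  1 — derive_floor, line 30
  2 — rank_cells, line 2
  3 — rank_cells, line 7
  4 — fold_scores, line 11
  5-11 — fold_scores, line 16
  12 — fold_scores, line 17
  13 — derive_floor, line 33
  14 — bind_quota, line 21
  15 — main, line 49
  16 — tally_events, line 37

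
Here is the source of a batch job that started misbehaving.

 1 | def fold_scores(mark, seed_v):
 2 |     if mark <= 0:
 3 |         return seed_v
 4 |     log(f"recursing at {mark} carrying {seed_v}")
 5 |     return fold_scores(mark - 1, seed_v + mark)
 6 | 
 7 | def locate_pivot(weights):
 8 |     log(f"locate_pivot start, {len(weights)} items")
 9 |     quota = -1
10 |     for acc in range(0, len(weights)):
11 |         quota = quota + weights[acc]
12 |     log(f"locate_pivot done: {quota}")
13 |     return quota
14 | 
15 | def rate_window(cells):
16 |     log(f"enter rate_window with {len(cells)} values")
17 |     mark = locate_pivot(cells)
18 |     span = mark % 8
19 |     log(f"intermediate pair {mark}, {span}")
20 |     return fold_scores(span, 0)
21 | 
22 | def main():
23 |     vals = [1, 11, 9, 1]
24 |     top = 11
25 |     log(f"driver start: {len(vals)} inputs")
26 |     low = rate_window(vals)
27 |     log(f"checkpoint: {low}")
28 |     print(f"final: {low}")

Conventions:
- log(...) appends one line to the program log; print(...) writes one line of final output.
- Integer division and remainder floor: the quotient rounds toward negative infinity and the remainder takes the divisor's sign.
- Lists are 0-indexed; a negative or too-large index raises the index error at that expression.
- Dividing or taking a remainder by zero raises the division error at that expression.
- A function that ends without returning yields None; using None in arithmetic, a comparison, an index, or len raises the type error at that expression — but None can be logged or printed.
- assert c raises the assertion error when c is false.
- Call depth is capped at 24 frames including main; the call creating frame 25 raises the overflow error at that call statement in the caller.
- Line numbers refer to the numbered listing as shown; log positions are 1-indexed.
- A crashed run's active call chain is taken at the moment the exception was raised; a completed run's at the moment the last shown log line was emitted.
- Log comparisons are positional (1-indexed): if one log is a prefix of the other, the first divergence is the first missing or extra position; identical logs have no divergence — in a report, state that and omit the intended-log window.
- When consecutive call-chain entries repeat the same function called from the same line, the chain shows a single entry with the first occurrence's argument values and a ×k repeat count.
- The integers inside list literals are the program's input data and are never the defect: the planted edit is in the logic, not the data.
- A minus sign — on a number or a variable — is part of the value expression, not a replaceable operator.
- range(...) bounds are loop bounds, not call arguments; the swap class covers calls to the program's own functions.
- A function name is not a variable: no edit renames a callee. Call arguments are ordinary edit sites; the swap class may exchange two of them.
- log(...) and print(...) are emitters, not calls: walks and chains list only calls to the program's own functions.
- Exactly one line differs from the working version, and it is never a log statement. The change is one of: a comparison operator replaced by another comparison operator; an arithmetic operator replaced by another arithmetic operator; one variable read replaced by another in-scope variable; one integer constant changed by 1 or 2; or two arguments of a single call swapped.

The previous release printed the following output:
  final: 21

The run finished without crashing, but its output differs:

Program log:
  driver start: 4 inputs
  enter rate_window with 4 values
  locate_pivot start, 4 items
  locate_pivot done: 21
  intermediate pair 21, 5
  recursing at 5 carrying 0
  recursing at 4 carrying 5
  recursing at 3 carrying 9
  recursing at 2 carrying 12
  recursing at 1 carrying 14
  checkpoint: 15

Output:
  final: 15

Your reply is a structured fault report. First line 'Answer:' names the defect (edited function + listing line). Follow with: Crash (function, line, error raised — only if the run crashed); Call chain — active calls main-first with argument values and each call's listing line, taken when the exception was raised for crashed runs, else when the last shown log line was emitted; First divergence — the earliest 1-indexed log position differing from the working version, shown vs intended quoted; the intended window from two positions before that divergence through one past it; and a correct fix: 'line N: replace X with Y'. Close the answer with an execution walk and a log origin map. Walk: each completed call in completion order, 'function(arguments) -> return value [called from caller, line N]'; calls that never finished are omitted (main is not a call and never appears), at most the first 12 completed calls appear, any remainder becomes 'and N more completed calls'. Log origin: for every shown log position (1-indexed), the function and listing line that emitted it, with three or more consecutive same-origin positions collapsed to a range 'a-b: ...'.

Answer: the defect is in locate_pivot at line 9.
Core observation: Position 4 is the first bad log line: 'locate_pivot done: 21' should read 'locate_pivot done: 22'.
Call chain: main.
First divergence: at position 4 the run shows 'locate_pivot done: 21' where the working version logs 'locate_pivot done: 22'.
Intended log window:
  2: enter rate_window with 4 values
  3: locate_pivot start, 4 items
  4: locate_pivot done: 22
  5: intermediate pair 22, 6
Execution walk:
  locate_pivot([1, 11, 9, 1]) -> 21  [called from rate_window, line 17]
  fold_scores(0, 15) -> 15  [called from fold_scores, line 5]
  fold_scores(1, 14) -> 15  [called from fold_scores, line 5]
  fold_scores(2, 12) -> 15  [called from fold_scores, line 5]
  fold_scores(3, 9) -> 15  [called from fold_scores, line 5]
  fold_scores(4, 5) -> 15  [called from fold_scores, line 5]
  fold_scores(5, 0) -> 15  [called from rate_window, line 20]
  rate_window([1, 11, 9, 1]) -> 15  [called from main, line 26]
Origin of each log line:
  1 — main, line 25
  2 — rate_window, line 16
  3 — locate_pivot, line 8
  4 — locate_pivot, line 12
  5 — rate_window, line 19
  6-10 — fold_scores, line 4
  11 — main, line 27
A correct fix: line 9: replace `-1` with `0`.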